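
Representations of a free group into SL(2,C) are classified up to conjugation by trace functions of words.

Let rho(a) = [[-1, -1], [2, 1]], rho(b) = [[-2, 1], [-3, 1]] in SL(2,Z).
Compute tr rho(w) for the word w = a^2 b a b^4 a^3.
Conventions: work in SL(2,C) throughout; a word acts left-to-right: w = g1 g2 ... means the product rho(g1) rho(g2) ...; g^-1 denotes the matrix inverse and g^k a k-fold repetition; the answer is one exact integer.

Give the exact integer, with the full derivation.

rho(a) = [[-1, -1], [2, 1]]
... * rho(a) = [[-1, -1], [2, 1]]  ->  [[-1, 0], [0, -1]]
... * rho(b) = [[-2, 1], [-3, 1]]  ->  [[2, -1], [3, -1]]
... * rho(a) = [[-1, -1], [2, 1]]  ->  [[-4, -3], [-5, -4]]
... * rho(b) = [[-2, 1], [-3, 1]]  ->  [[17, -7], [22, -9]]
... * rho(b) = [[-2, 1], [-3, 1]]  ->  [[-13, 10], [-17, 13]]
... * rho(b) = [[-2, 1], [-3, 1]]  ->  [[-4, -3], [-5, -4]]
... * rho(b) = [[-2, 1], [-3, 1]]  ->  [[17, -7], [22, -9]]
... * rho(a) = [[-1, -1], [2, 1]]  ->  [[-31, -24], [-40, -31]]
... * rho(a) = [[-1, -1], [2, 1]]  ->  [[-17, 7], [-22, 9]]
... * rho(a) = [[-1, -1], [2, 1]]  ->  [[31, 24], [40, 31]]
tr = 31 + 31 = 62

62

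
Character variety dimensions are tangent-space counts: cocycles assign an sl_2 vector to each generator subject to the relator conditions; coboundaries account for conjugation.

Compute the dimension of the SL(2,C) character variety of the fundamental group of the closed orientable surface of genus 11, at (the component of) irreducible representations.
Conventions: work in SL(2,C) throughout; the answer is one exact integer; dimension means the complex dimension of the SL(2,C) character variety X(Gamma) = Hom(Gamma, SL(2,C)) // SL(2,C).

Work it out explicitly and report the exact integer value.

pi_1 of the closed genus-11 surface has 22 generators bound by the single product-of-commutators relator.
Before the relator condition, cocycle space has dim 3*22 = 66.
At an irreducible rho, H^2 = coker(d_2) vanishes (Poincare duality: H^2 is dual to H^0 = invariants = 0), so d_2 is surjective onto sl_2 and dim Z^1 = 66 - 3 = 63.
Coboundaries contribute dim B^1 = 3 (injective at irreducible rho).
Hence dim X = 63 - 3 = 60.

60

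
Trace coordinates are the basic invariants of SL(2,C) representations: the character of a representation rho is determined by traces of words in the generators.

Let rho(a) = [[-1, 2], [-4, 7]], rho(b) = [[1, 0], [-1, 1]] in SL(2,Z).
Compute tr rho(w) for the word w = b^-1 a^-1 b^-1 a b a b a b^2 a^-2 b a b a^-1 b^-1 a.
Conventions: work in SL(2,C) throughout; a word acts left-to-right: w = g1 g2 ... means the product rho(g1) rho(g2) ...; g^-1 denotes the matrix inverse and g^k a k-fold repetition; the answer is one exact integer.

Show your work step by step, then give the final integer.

4800

rho(b^-1) = [[1, 0], [1, 1]]
... * rho(a^-1) = [[7, -2], [4, -1]]  ->  [[7, -2], [11, -3]]
... * rho(b^-1) = [[1, 0], [1, 1]]  ->  [[5, -2], [8, -3]]
... * rho(a) = [[-1, 2], [-4, 7]]  ->  [[3, -4], [4, -5]]
... * rho(b) = [[1, 0], [-1, 1]]  ->  [[7, -4], [9, -5]]
... * rho(a) = [[-1, 2], [-4, 7]]  ->  [[9, -14], [11, -17]]
... * rho(b) = [[1, 0], [-1, 1]]  ->  [[23, -14], [28, -17]]
... * rho(a) = [[-1, 2], [-4, 7]]  ->  [[33, -52], [40, -63]]
... * rho(b) = [[1, 0], [-1, 1]]  ->  [[85, -52], [103, -63]]
... * rho(b) = [[1, 0], [-1, 1]]  ->  [[137, -52], [166, -63]]
... * rho(a^-1) = [[7, -2], [4, -1]]  ->  [[751, -222], [910, -269]]
... * rho(a^-1) = [[7, -2], [4, -1]]  ->  [[4369, -1280], [5294, -1551]]
... * rho(b) = [[1, 0], [-1, 1]]  ->  [[5649, -1280], [6845, -1551]]
... * rho(a) = [[-1, 2], [-4, 7]]  ->  [[-529, 2338], [-641, 2833]]
... * rho(b) = [[1, 0], [-1, 1]]  ->  [[-2867, 2338], [-3474, 2833]]
... * rho(a^-1) = [[7, -2], [4, -1]]  ->  [[-10717, 3396], [-12986, 4115]]
... * rho(b^-1) = [[1, 0], [1, 1]]  ->  [[-7321, 3396], [-8871, 4115]]
... * rho(a) = [[-1, 2], [-4, 7]]  ->  [[-6263, 9130], [-7589, 11063]]
tr = -6263 + 11063 = 4800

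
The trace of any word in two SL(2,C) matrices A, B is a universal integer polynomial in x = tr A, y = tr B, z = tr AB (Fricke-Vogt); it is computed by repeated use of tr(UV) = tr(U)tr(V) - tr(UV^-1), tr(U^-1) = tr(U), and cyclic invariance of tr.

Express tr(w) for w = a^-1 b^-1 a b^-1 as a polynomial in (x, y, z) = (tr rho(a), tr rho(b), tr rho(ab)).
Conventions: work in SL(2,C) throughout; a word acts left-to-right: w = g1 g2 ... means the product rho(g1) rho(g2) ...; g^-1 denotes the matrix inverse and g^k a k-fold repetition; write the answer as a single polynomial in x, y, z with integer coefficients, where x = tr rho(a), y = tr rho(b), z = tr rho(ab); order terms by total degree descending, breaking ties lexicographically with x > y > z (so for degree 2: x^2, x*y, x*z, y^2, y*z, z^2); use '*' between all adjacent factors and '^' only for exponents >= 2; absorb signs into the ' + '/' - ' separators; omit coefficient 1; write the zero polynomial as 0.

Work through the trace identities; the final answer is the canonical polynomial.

x*y*z - x^2 - z^2 + 2

trace(b^-1) = trace(b) = y
use: trace(b a b) = trace(b) * trace(a b) - trace(a)   [square of b] = y*z - x
trace(b a b a) = trace(b a) * trace(b a) - trace(1)   [split at a repeated b] = z^2 - 2
trace(a^-1 b a b) = trace(b a b) * trace(a) - trace(b a b a)   [inverse elimination on a] = x*y*z - x^2 - z^2 + 2
trace(a b^-1 a^-1 b) = trace(a^-1 b a) * trace(b) - trace(a^-1 b a b)   [inverse elimination on b] = -x*y*z + x^2 + y^2 + z^2 - 2
trace(a^-1 b^-1 a b^-1) = trace(a b^-1 a^-1) * trace(b) - trace(a b^-1 a^-1 b)   [inverse elimination on b] = x*y*z - x^2 - z^2 + 2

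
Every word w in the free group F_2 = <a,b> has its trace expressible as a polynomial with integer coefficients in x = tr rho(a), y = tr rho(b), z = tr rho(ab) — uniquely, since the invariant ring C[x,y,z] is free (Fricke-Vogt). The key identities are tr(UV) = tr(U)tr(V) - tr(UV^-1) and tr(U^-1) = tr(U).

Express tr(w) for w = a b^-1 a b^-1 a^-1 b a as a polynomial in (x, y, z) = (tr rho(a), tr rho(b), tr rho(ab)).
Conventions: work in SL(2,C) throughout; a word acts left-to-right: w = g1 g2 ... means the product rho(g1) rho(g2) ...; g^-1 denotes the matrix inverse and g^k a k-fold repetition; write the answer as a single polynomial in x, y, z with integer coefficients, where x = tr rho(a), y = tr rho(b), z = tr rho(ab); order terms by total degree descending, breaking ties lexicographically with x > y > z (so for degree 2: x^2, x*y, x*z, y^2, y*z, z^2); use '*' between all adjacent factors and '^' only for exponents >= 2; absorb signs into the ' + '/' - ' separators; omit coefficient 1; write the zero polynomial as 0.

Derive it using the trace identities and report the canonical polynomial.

-x^3*y^2*z + x^4*y + x^2*y^3 + 2*x^2*y*z^2 - x^3*z - x*y^2*z - x*z^3 - 3*x^2*y + 3*x*z - y

apply: tr(a^2) = tr(a) tr(a) - tr(1)   [square of a] = x^2 - 2
use: tr(a^3) = tr(a) tr(a^2) - tr(a)   [square of a] = x^3 - 3*x
apply: tr(b a^2) = tr(a) tr(b a) - tr(b)   [square of a] = x*z - y
tr(a^3 b) = tr(a) tr(b a^2) - tr(b a)   [square of a] = x^2*z - x*y - z
use: tr(a^2 b^-1 a) = tr(a^3) tr(b) - tr(a^3 b)   [inverse elimination on b] = x^3*y - x^2*z - 2*x*y + z
apply: tr(a^2 b a^2) = tr(a) tr(a b a^2) - tr(a b a)   [square of a] = x^3*z - x^2*y - 2*x*z + y
tr(b a b a) = tr(a b) tr(a b) - tr(1)   [split at a repeated a] = z^2 - 2
tr(b a b) = tr(b) tr(a b) - tr(a)   [square of b] = y*z - x
tr(b a^2 b a) = tr(a) tr(b a b a) - tr(b a b)   [square of a] = x*z^2 - y*z - x
use: tr(b^2) = tr(b) tr(b) - tr(1)   [square of b] = y^2 - 2
use: tr(b a^2 b) = tr(a) tr(b^2 a) - tr(b^2)   [square of a] = x*y*z - x^2 - y^2 + 2
tr(a^2 b a^2 b) = tr(a) tr(b a^2 b a) - tr(b a^2 b)   [square of a] = x^2*z^2 - 2*x*y*z + y^2 - 2
use: tr(a b a^2 b^-1 a) = tr(a^2 b a^2) tr(b) - tr(a^2 b a^2 b)   [inverse elimination on b] = x^3*y*z - x^2*y^2 - x^2*z^2 + 2
use: tr(a b a b a^2) = tr(a) tr(b a b a^2) - tr(b a b a)   [square of a] = x^2*z^2 - x*y*z - x^2 - z^2 + 2
tr(b a b a b a) = tr(b a b a) tr(b a) - tr(a b)   [split at a repeated b] = z^3 - 3*z
tr(b a b a b) = tr(b) tr(a b a b) - tr(a b a)   [square of b] = y*z^2 - x*z - y
tr(a b a b a^2 b) = tr(a) tr(b a b a b a) - tr(b a b a b)   [square of a] = x*z^3 - y*z^2 - 2*x*z + y
apply: tr(a b a^2 b^-1 a b) = tr(a b a b a^2) tr(b) - tr(a b a b a^2 b)   [inverse elimination on b] = x^2*y*z^2 - x*y^2*z - x*z^3 - x^2*y + 2*x*z + y
tr(b a^2 b^-1 a b^-1 a) = tr(a b a^2 b^-1 a) tr(b) - tr(a b a^2 b^-1 a b)   [inverse elimination on b] = x^3*y^2*z - x^2*y^3 - 2*x^2*y*z^2 + x*y^2*z + x*z^3 + x^2*y - 2*x*z + y
tr(a b^-1 a b^-1 a^-1 b a) = tr(b a^2 b^-1 a b^-1) tr(a) - tr(b a^2 b^-1 a b^-1 a)   [inverse elimination on a] = -x^3*y^2*z + x^4*y + x^2*y^3 + 2*x^2*y*z^2 - x^3*z - x*y^2*z - x*z^3 - 3*x^2*y + 3*x*z - y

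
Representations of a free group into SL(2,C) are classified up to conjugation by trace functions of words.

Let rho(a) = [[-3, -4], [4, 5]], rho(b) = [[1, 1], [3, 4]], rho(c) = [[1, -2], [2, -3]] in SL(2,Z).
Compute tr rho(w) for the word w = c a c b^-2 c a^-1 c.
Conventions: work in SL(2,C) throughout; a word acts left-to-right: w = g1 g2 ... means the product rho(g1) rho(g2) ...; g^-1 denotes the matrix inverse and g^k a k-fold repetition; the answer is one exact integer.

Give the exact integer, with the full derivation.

rho(c) = [[1, -2], [2, -3]]
... * rho(a) = [[-3, -4], [4, 5]]  ->  [[-11, -14], [-18, -23]]
... * rho(c) = [[1, -2], [2, -3]]  ->  [[-39, 64], [-64, 105]]
... * rho(b^-1) = [[4, -1], [-3, 1]]  ->  [[-348, 103], [-571, 169]]
... * rho(b^-1) = [[4, -1], [-3, 1]]  ->  [[-1701, 451], [-2791, 740]]
... * rho(c) = [[1, -2], [2, -3]]  ->  [[-799, 2049], [-1311, 3362]]
... * rho(a^-1) = [[5, 4], [-4, -3]]  ->  [[-12191, -9343], [-20003, -15330]]
... * rho(c) = [[1, -2], [2, -3]]  ->  [[-30877, 52411], [-50663, 85996]]
tr = -30877 + 85996 = 55119

55119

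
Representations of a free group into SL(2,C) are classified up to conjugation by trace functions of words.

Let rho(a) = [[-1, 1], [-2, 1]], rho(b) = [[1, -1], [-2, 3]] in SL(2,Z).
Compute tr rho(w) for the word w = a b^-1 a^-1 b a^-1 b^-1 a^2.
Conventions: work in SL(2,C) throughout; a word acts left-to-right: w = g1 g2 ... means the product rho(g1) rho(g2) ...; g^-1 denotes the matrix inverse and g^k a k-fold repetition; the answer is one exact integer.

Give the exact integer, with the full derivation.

rho(a) = [[-1, 1], [-2, 1]]
... * rho(b^-1) = [[3, 1], [2, 1]]  ->  [[-1, 0], [-4, -1]]
... * rho(a^-1) = [[1, -1], [2, -1]]  ->  [[-1, 1], [-6, 5]]
... * rho(b) = [[1, -1], [-2, 3]]  ->  [[-3, 4], [-16, 21]]
... * rho(a^-1) = [[1, -1], [2, -1]]  ->  [[5, -1], [26, -5]]
... * rho(b^-1) = [[3, 1], [2, 1]]  ->  [[13, 4], [68, 21]]
... * rho(a) = [[-1, 1], [-2, 1]]  ->  [[-21, 17], [-110, 89]]
... * rho(a) = [[-1, 1], [-2, 1]]  ->  [[-13, -4], [-68, -21]]
tr = -13 + -21 = -34

-34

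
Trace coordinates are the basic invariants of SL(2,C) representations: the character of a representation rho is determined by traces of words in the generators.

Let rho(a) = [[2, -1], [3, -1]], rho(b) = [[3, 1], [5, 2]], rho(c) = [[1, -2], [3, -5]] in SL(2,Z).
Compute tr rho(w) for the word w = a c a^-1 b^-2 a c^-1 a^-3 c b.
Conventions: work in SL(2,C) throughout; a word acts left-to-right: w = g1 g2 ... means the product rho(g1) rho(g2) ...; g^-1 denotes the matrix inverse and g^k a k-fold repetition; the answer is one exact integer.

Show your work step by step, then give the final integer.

rho(a) = [[2, -1], [3, -1]]
... * rho(c) = [[1, -2], [3, -5]]  ->  [[-1, 1], [0, -1]]
... * rho(a^-1) = [[-1, 1], [-3, 2]]  ->  [[-2, 1], [3, -2]]
... * rho(b^-1) = [[2, -1], [-5, 3]]  ->  [[-9, 5], [16, -9]]
... * rho(b^-1) = [[2, -1], [-5, 3]]  ->  [[-43, 24], [77, -43]]
... * rho(a) = [[2, -1], [3, -1]]  ->  [[-14, 19], [25, -34]]
... * rho(c^-1) = [[-5, 2], [-3, 1]]  ->  [[13, -9], [-23, 16]]
... * rho(a^-1) = [[-1, 1], [-3, 2]]  ->  [[14, -5], [-25, 9]]
... * rho(a^-1) = [[-1, 1], [-3, 2]]  ->  [[1, 4], [-2, -7]]
... * rho(a^-1) = [[-1, 1], [-3, 2]]  ->  [[-13, 9], [23, -16]]
... * rho(c) = [[1, -2], [3, -5]]  ->  [[14, -19], [-25, 34]]
... * rho(b) = [[3, 1], [5, 2]]  ->  [[-53, -24], [95, 43]]
tr = -53 + 43 = -10

-10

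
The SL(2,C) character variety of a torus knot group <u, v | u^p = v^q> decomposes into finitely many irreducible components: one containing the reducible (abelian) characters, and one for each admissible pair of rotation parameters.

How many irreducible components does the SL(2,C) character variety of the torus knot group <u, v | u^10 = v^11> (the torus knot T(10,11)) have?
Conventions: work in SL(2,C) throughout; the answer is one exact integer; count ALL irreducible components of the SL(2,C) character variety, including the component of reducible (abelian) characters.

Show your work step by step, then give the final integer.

In the torus knot group T(10,11), u^10 = v^11 is central, so an irreducible representation sends it to +I or -I (Schur).
This locks tr(u) to 2*cos(pi*alpha/10), alpha in 1..9, and tr(v) to 2*cos(pi*beta/11), beta in 1..10, on each component of irreducible characters.
Consistency of u^10 = (-1)^alpha I with v^11 = (-1)^beta I forces alpha = beta (mod 2).
count pairs: odd alpha (5 choices) x odd beta (5), plus even alpha (4) x even beta (5): 5*5 + 4*5 = 45.
Total: 45 irreducible-character components + 1 reducible (abelian) component = 46.

46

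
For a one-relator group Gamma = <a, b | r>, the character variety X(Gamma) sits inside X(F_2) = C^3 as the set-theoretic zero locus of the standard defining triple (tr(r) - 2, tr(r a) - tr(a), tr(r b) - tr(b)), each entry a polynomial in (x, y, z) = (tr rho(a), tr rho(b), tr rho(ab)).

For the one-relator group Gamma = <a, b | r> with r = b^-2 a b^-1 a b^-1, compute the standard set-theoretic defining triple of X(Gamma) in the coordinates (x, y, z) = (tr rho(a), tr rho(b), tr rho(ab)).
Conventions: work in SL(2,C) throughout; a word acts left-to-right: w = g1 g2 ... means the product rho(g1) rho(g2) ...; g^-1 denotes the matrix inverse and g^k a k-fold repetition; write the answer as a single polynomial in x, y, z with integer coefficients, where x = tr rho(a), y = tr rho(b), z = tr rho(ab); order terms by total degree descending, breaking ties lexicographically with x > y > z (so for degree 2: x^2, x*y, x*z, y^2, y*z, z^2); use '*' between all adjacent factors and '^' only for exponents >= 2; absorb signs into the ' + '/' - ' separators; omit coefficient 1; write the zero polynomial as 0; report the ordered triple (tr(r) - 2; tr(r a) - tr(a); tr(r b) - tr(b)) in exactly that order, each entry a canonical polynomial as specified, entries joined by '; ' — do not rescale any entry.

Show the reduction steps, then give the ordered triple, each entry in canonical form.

x^2*y^4 - 2*x*y^3*z - 2*x^2*y^2 + y^2*z^2 + 3*x*y*z - y^2 - z^2; x^3*y^4 - 3*x^2*y^3*z - x^3*y^2 + 3*x*y^2*z^2 + 2*x^2*y*z - y*z^3 - 2*x*y^2 - x*z^2 + 2*y*z; x^2*y^3 - 2*x*y^2*z - x^2*y + y*z^2 + x*z - 2*y

and trace(a^2) = trace(a) * trace(a) - trace(1)  (reduce the a square) = x^2 - 2
next, trace(a^2 b) = trace(a) * trace(b a) - trace(b)  (reduce the a square) = x*z - y
trace(a^2 b^-1) = trace(a^2) * trace(b) - trace(a^2 b)  (eliminate b^-1) = x^2*y - x*z - y
and trace(a b^-2 a) = trace(a^2 b^-1) * trace(b) - trace(a^2)  (eliminate b^-1) = x^2*y^2 - x*y*z - x^2 - y^2 + 2
next, trace(a b a b) = trace(b a) * trace(b a) - trace(1)  (split on b) = z^2 - 2
and trace(a b a b^-1) = trace(a b a) * trace(b) - trace(a b a b)  (eliminate b^-1) = x*y*z - y^2 - z^2 + 2
next, trace(a b^-2 a b) = trace(a b a b^-1) * trace(b) - trace(a b a)  (eliminate b^-1) = x*y^2*z - y^3 - y*z^2 - x*z + 3*y
and trace(a b^-1 a b^-2) = trace(a b^-2 a) * trace(b) - trace(a b^-2 a b)  (eliminate b^-1) = x^2*y^3 - 2*x*y^2*z - x^2*y + y*z^2 + x*z - y
next, trace(a b^-1 a b^-1) = trace(a b^-1 a) * trace(b) - trace(a b^-1 a b)  (eliminate b^-1) = x^2*y^2 - 2*x*y*z + z^2 - 2
next, trace(b^-2 a b^-1 a b^-1) = trace(a b^-1 a b^-2) * trace(b) - trace(a b^-1 a b^-1)  (eliminate b^-1) = x^2*y^4 - 2*x*y^3*z - 2*x^2*y^2 + y^2*z^2 + 3*x*y*z - y^2 - z^2 + 2
and trace(a^3) = trace(a) * trace(a^2) - trace(a)  (reduce the a square) = x^3 - 3*x
trace(a^3 b) = trace(a) * trace(a b a) - trace(a b)  (reduce the a square) = x^2*z - x*y - z
and trace(a b^-1 a^2) = trace(a^3) * trace(b) - trace(a^3 b)  (eliminate b^-1) = x^3*y - x^2*z - 2*x*y + z
and trace(b a b) = trace(b) * trace(a b) - trace(a)  (reduce the b square) = y*z - x
and trace(a^2 b a b) = trace(a) * trace(b a b a) - trace(b a b)  (reduce the a square) = x*z^2 - y*z - x
next, trace(a b^-1 a^2 b) = trace(a^2 b a) * trace(b) - trace(a^2 b a b)  (eliminate b^-1) = x^2*y*z - x*y^2 - x*z^2 + x
trace(a b^-1 a b^-1 a) = trace(a b^-1 a^2) * trace(b) - trace(a b^-1 a^2 b)  (eliminate b^-1) = x^3*y^2 - 2*x^2*y*z - x*y^2 + x*z^2 + y*z - x
next, trace(a b^-1 a b a) = trace(a b a^2) * trace(b) - trace(a b a^2 b)  (eliminate b^-1) = x^2*y*z - x*y^2 - x*z^2 + x
trace(a b a b a b) = trace(a b) * trace(a b a b) - trace(a^-1 b^-1)  (split on a) = z^3 - 3*z
and trace(a b^-1 a b a b) = trace(a b a b a) * trace(b) - trace(a b a b a b)  (eliminate b^-1) = x*y*z^2 - y^2*z - z^3 - x*y + 3*z
trace(a b^-1 a b^-1 a b) = trace(a b^-1 a b a) * trace(b) - trace(a b^-1 a b a b)  (eliminate b^-1) = x^2*y^2*z - x*y^3 - 2*x*y*z^2 + y^2*z + z^3 + 2*x*y - 3*z
trace(a b^-1 a b^-1 a b^-1) = trace(a b^-1 a b^-1 a) * trace(b) - trace(a b^-1 a b^-1 a b)  (eliminate b^-1) = x^3*y^3 - 3*x^2*y^2*z + 3*x*y*z^2 - z^3 - 3*x*y + 3*z
trace(b^-2 a b^-1 a b^-1 a) = trace(a b^-1 a b^-1 a b^-1) * trace(b) - trace(a b^-1 a b^-1 a)  (eliminate b^-1) = x^3*y^4 - 3*x^2*y^3*z - x^3*y^2 + 3*x*y^2*z^2 + 2*x^2*y*z - y*z^3 - 2*x*y^2 - x*z^2 + 2*y*z + x
assemble the triple (trace(r) - 2; trace(r a) - x; trace(r b) - y)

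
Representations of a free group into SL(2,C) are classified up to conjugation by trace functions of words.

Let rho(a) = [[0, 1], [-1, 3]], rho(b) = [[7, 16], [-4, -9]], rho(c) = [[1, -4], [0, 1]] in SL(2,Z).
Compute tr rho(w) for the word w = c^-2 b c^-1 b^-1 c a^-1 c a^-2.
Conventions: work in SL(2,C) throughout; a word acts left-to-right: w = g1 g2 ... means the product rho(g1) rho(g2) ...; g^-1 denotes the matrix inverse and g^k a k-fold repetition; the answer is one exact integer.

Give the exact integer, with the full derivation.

rho(c^-1) = [[1, 4], [0, 1]]
... * rho(c^-1) = [[1, 4], [0, 1]]  ->  [[1, 8], [0, 1]]
... * rho(b) = [[7, 16], [-4, -9]]  ->  [[-25, -56], [-4, -9]]
... * rho(c^-1) = [[1, 4], [0, 1]]  ->  [[-25, -156], [-4, -25]]
... * rho(b^-1) = [[-9, -16], [4, 7]]  ->  [[-399, -692], [-64, -111]]
... * rho(c) = [[1, -4], [0, 1]]  ->  [[-399, 904], [-64, 145]]
... * rho(a^-1) = [[3, -1], [1, 0]]  ->  [[-293, 399], [-47, 64]]
... * rho(c) = [[1, -4], [0, 1]]  ->  [[-293, 1571], [-47, 252]]
... * rho(a^-1) = [[3, -1], [1, 0]]  ->  [[692, 293], [111, 47]]
... * rho(a^-1) = [[3, -1], [1, 0]]  ->  [[2369, -692], [380, -111]]
tr = 2369 + -111 = 2258

2258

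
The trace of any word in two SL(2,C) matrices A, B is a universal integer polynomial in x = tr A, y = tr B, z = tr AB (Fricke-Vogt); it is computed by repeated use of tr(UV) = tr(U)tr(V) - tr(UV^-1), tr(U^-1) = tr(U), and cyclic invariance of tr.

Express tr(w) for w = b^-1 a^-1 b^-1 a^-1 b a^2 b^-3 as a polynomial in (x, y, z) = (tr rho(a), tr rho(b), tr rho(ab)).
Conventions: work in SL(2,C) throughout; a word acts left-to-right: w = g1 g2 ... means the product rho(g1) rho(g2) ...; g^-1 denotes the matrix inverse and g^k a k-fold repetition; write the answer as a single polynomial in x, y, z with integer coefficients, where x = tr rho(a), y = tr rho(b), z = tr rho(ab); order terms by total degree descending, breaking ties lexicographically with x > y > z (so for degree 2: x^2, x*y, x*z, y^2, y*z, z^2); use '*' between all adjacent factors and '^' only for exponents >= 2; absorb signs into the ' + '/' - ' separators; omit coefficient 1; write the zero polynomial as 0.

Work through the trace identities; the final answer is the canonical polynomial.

so trace(a^2) = trace(a)*trace(a) - trace(1)  (reduce the a square) = x^2 - 2
so trace(a^2 b) = trace(a)*trace(b a) - trace(b)  (reduce the a square) = x*z - y
so trace(b^-1 a^2) = trace(a^2)*trace(b) - trace(a^2 b)  (eliminate b^-1) = x^2*y - x*z - y
so trace(a^2 b^-2) = trace(b^-1 a^2)*trace(b) - trace(b^-1 a^2 b)  (eliminate b^-1) = x^2*y^2 - x*y*z - x^2 - y^2 + 2
trace(a b a^2) = trace(a)*trace(a b a) - trace(a b)  (reduce the a square) = x^2*z - x*y - z
reduce: trace(b a b a) = trace(a b)*trace(a b) - trace(1)  (split on a) = z^2 - 2
trace(b a b) = trace(b)*trace(a b) - trace(a)  (reduce the b square) = y*z - x
so trace(a b a^2 b) = trace(a)*trace(b a b a) - trace(b a b)  (reduce the a square) = x*z^2 - y*z - x
trace(b^-1 a b a^2) = trace(a b a^2)*trace(b) - trace(a b a^2 b)  (eliminate b^-1) = x^2*y*z - x*y^2 - x*z^2 + x
reduce: trace(b^-1 a b a^2 b^-1) = trace(b^-1 a b a^2)*trace(b) - trace(b^-1 a b a^2 b)  (eliminate b^-1) = x^2*y^2*z - x*y^3 - x*y*z^2 - x^2*z + 2*x*y + z
trace(b a^2 b^-3 a) = trace(b^-1 a b a^2 b^-1)*trace(b) - trace(b^-1 a b a^2)  (eliminate b^-1) = x^2*y^3*z - x*y^4 - x*y^2*z^2 - 2*x^2*y*z + 3*x*y^2 + x*z^2 + y*z - x
so trace(a^-1 b a^2 b^-3) = trace(b a^2 b^-3)*trace(a) - trace(b a^2 b^-3 a)  (eliminate a^-1) = -x^2*y^3*z + x^3*y^2 + x*y^4 + x*y^2*z^2 + x^2*y*z - x^3 - 4*x*y^2 - x*z^2 - y*z + 3*x
trace(b^2) = trace(b)*trace(b) - trace(1)  (reduce the b square) = y^2 - 2
reduce: trace(b a^2 b) = trace(a)*trace(b^2 a) - trace(b^2)  (reduce the a square) = x*y*z - x^2 - y^2 + 2
trace(a^-1 b a^2 b) = trace(b a^2 b)*trace(a) - trace(b a^2 b a)  (eliminate a^-1) = x^2*y*z - x^3 - x*y^2 - x*z^2 + y*z + 3*x
trace(a^-1 b a^2 b^-1) = trace(a^-1 b a^2)*trace(b) - trace(a^-1 b a^2 b)  (eliminate b^-1) = -x^2*y*z + x^3 + x*y^2 + x*z^2 - 3*x
so trace(a^-1 b a^2 b^-2) = trace(a^-1 b a^2 b^-1)*trace(b) - trace(a^-1 b a^2)  (eliminate b^-1) = -x^2*y^2*z + x^3*y + x*y^3 + x*y*z^2 - 3*x*y - z
trace(a^-1 b a^2 b^-4) = trace(a^-1 b a^2 b^-3)*trace(b) - trace(a^-1 b a^2 b^-2)  (eliminate b^-1) = -x^2*y^4*z + x^3*y^3 + x*y^5 + x*y^3*z^2 + 2*x^2*y^2*z - 2*x^3*y - 5*x*y^3 - 2*x*y*z^2 - y^2*z + 6*x*y + z
trace(a^2 b^-3) = trace(a^2 b^-2)*trace(b) - trace(a^2 b^-1)  (eliminate b^-1) = x^2*y^3 - x*y^2*z - 2*x^2*y - y^3 + x*z + 3*y
so trace(a^-1 b a^2 b^-4 a^-1) = trace(a^-1 b a^2 b^-4)*trace(a) - trace(a^-1 b a^2 b^-4 a)  (eliminate a^-1) = -x^3*y^4*z + x^4*y^3 + x^2*y^5 + x^2*y^3*z^2 + 2*x^3*y^2*z - 2*x^4*y - 6*x^2*y^3 - 2*x^2*y*z^2 + 8*x^2*y + y^3 - 3*y
trace(a b^2 a^2) = trace(a)*trace(a b^2 a) - trace(a b^2)  (reduce the a square) = x^2*y*z - x^3 - x*y^2 - y*z + 3*x
trace(b a b^2 a) = trace(b)*trace(a b a b) - trace(a b a)  (reduce the b square) = y*z^2 - x*z - y
reduce: trace(b a b^2) = trace(b)*trace(b a b) - trace(b a)  (reduce the b square) = y^2*z - x*y - z
trace(a b^2 a^2 b) = trace(a)*trace(b a b^2 a) - trace(b a b^2)  (reduce the a square) = x*y*z^2 - x^2*z - y^2*z + z
so trace(b a^2 b^-1 a b) = trace(a b^2 a^2)*trace(b) - trace(a b^2 a^2 b)  (eliminate b^-1) = x^2*y^2*z - x^3*y - x*y^3 - x*y*z^2 + x^2*z + 3*x*y - z
reduce: trace(a b a b a^2) = trace(a)*trace(b a b a^2) - trace(b a b a)  (reduce the a square) = x^2*z^2 - x*y*z - x^2 - z^2 + 2
trace(b a b a b a) = trace(a b)*trace(a b a b) - trace(a^-1 b^-1)  (split on a) = z^3 - 3*z
trace(a b a b a^2 b) = trace(a)*trace(b a b a b a) - trace(b a b a b)  (reduce the a square) = x*z^3 - y*z^2 - 2*x*z + y
so trace(b a^2 b^-1 a b a) = trace(a b a b a^2)*trace(b) - trace(a b a b a^2 b)  (eliminate b^-1) = x^2*y*z^2 - x*y^2*z - x*z^3 - x^2*y + 2*x*z + y
trace(a b a^-1 b a^2 b^-1) = trace(b a^2 b^-1 a b)*trace(a) - trace(b a^2 b^-1 a b a)  (eliminate a^-1) = x^3*y^2*z - x^4*y - x^2*y^3 - 2*x^2*y*z^2 + x^3*z + x*y^2*z + x*z^3 + 4*x^2*y - 3*x*z - y
trace(a b a^-1 b a^2) = trace(b a^3 b)*trace(a) - trace(b a^3 b a)  (eliminate a^-1) = x^3*y*z - x^4 - x^2*y^2 - x^2*z^2 + 4*x^2 + z^2 - 2
trace(b^-1 a b a^-1 b a^2 b^-1) = trace(a b a^-1 b a^2 b^-1)*trace(b) - trace(a b a^-1 b a^2)  (eliminate b^-1) = x^3*y^3*z - x^4*y^2 - x^2*y^4 - 2*x^2*y^2*z^2 + x*y^3*z + x*y*z^3 + x^4 + 5*x^2*y^2 + x^2*z^2 - 3*x*y*z - 4*x^2 - y^2 - z^2 + 2
trace(b^-1 a b a^-1 b a^2 b^-2) = trace(b^-1 a b a^-1 b a^2 b^-1)*trace(b) - trace(b^-1 a b a^-1 b a^2)  (eliminate b^-1) = x^3*y^4*z - x^4*y^3 - x^2*y^5 - 2*x^2*y^3*z^2 - x^3*y^2*z + x*y^4*z + x*y^2*z^3 + 2*x^4*y + 6*x^2*y^3 + 3*x^2*y*z^2 - x^3*z - 4*x*y^2*z - x*z^3 - 8*x^2*y - y^3 - y*z^2 + 3*x*z + 3*y
trace(b a^-1 b a^2 b^-4 a) = trace(b^-1 a b a^-1 b a^2 b^-2)*trace(b) - trace(b^-1 a b a^-1 b a^2 b^-1)  (eliminate b^-1) = x^3*y^5*z - x^4*y^4 - x^2*y^6 - 2*x^2*y^4*z^2 - 2*x^3*y^3*z + x*y^5*z + x*y^3*z^3 + 3*x^4*y^2 + 7*x^2*y^4 + 5*x^2*y^2*z^2 - x^3*y*z - 5*x*y^3*z - 2*x*y*z^3 - x^4 - 13*x^2*y^2 - x^2*z^2 - y^4 - y^2*z^2 + 6*x*y*z + 4*x^2 + 4*y^2 + z^2 - 2
reduce: trace(a^-1 b a^2 b^-4 a^-1 b) = trace(b a^-1 b a^2 b^-4)*trace(a) - trace(b a^-1 b a^2 b^-4 a)  (eliminate a^-1) = -x^3*y^5*z + x^4*y^4 + x^2*y^6 + 2*x^2*y^4*z^2 + x^3*y^3*z - x*y^5*z - x*y^3*z^3 - 2*x^4*y^2 - 6*x^2*y^4 - 4*x^2*y^2*z^2 + 2*x^3*y*z + 5*x*y^3*z + 2*x*y*z^3 + 9*x^2*y^2 + y^4 + y^2*z^2 - 7*x*y*z - x^2 - 4*y^2 - z^2 + 2
reduce: trace(b^-1 a^-1 b^-1 a^-1 b a^2 b^-3) = trace(a^-1 b a^2 b^-4 a^-1)*trace(b) - trace(a^-1 b a^2 b^-4 a^-1 b)  (eliminate b^-1) = -x^2*y^4*z^2 + x^3*y^3*z + x*y^5*z + x*y^3*z^3 + 2*x^2*y^2*z^2 - 2*x^3*y*z - 5*x*y^3*z - 2*x*y*z^3 - x^2*y^2 - y^2*z^2 + 7*x*y*z + x^2 + y^2 + z^2 - 2

-x^2*y^4*z^2 + x^3*y^3*z + x*y^5*z + x*y^3*z^3 + 2*x^2*y^2*z^2 - 2*x^3*y*z - 5*x*y^3*z - 2*x*y*z^3 - x^2*y^2 - y^2*z^2 + 7*x*y*z + x^2 + y^2 + z^2 - 2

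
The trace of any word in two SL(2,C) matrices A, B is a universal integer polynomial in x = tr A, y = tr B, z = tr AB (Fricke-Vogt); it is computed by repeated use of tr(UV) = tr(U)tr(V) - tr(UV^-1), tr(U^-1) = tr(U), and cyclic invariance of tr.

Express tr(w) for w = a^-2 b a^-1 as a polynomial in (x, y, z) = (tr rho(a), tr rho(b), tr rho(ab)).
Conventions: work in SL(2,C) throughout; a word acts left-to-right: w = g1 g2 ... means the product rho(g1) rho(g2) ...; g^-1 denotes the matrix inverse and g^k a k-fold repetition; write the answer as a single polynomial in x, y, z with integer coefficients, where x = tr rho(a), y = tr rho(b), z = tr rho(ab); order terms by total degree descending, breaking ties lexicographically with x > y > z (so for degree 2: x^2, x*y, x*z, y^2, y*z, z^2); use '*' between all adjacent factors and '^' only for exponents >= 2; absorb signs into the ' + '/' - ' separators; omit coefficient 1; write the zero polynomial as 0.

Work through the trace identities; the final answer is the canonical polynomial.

so tr(a^-1 b) = tr(b) tr(a) - tr(b a)  (eliminate a^-1) = x*y - z
so tr(a^-1 b a^-1) = tr(a^-1 b) tr(a) - tr(a^-1 b a)  (eliminate a^-1) = x^2*y - x*z - y
so tr(a^-2 b a^-1) = tr(a^-1 b a^-1) tr(a) - tr(a^-1 b)  (eliminate a^-1) = x^3*y - x^2*z - 2*x*y + z

x^3*y - x^2*z - 2*x*y + z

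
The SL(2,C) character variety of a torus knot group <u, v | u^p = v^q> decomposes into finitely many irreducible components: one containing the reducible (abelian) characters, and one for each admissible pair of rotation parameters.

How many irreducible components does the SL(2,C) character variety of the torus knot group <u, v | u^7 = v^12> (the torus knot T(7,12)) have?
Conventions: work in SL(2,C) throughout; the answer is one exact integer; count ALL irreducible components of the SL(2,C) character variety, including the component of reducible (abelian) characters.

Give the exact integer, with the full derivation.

34

Gamma = < u, v | u^7 = v^12 > (torus knot T(7,12)); the central element u^7 = v^12 acts as +I or -I in any irreducible SL(2,C) representation.
On an irreducible component, tr(u) is locked at 2*cos(pi*alpha/7) for some alpha in 1..6, and tr(v) at 2*cos(pi*beta/12) for some beta in 1..11.
u^7 = (-1)^alpha I and v^12 = (-1)^beta I must agree, so alpha and beta have equal parity.
Enumerate parity-matched pairs: 3*6 odd-odd plus 3*5 even-even gives 33.
Total: 33 irreducible-character components + 1 reducible (abelian) component = 34.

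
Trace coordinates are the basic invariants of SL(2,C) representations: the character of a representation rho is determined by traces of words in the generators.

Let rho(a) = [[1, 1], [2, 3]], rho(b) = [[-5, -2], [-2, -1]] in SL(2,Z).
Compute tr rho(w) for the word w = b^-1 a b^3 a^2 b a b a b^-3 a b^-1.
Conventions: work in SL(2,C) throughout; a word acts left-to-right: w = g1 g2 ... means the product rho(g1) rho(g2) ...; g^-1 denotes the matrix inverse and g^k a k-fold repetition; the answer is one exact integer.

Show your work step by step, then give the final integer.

4408227690

rho(b^-1) = [[-1, 2], [2, -5]]
... * rho(a) = [[1, 1], [2, 3]]  ->  [[3, 5], [-8, -13]]
... * rho(b) = [[-5, -2], [-2, -1]]  ->  [[-25, -11], [66, 29]]
... * rho(b) = [[-5, -2], [-2, -1]]  ->  [[147, 61], [-388, -161]]
... * rho(b) = [[-5, -2], [-2, -1]]  ->  [[-857, -355], [2262, 937]]
... * rho(a) = [[1, 1], [2, 3]]  ->  [[-1567, -1922], [4136, 5073]]
... * rho(a) = [[1, 1], [2, 3]]  ->  [[-5411, -7333], [14282, 19355]]
... * rho(b) = [[-5, -2], [-2, -1]]  ->  [[41721, 18155], [-110120, -47919]]
... * rho(a) = [[1, 1], [2, 3]]  ->  [[78031, 96186], [-205958, -253877]]
... * rho(b) = [[-5, -2], [-2, -1]]  ->  [[-582527, -252248], [1537544, 665793]]
... * rho(a) = [[1, 1], [2, 3]]  ->  [[-1087023, -1339271], [2869130, 3534923]]
... * rho(b^-1) = [[-1, 2], [2, -5]]  ->  [[-1591519, 4522309], [4200716, -11936355]]
... * rho(b^-1) = [[-1, 2], [2, -5]]  ->  [[10636137, -25794583], [-28073426, 68083207]]
... * rho(b^-1) = [[-1, 2], [2, -5]]  ->  [[-62225303, 150245189], [164239840, -396562887]]
... * rho(a) = [[1, 1], [2, 3]]  ->  [[238265075, 388510264], [-628885934, -1025448821]]
... * rho(b^-1) = [[-1, 2], [2, -5]]  ->  [[538755453, -1466021170], [-1422011708, 3869472237]]
tr = 538755453 + 3869472237 = 4408227690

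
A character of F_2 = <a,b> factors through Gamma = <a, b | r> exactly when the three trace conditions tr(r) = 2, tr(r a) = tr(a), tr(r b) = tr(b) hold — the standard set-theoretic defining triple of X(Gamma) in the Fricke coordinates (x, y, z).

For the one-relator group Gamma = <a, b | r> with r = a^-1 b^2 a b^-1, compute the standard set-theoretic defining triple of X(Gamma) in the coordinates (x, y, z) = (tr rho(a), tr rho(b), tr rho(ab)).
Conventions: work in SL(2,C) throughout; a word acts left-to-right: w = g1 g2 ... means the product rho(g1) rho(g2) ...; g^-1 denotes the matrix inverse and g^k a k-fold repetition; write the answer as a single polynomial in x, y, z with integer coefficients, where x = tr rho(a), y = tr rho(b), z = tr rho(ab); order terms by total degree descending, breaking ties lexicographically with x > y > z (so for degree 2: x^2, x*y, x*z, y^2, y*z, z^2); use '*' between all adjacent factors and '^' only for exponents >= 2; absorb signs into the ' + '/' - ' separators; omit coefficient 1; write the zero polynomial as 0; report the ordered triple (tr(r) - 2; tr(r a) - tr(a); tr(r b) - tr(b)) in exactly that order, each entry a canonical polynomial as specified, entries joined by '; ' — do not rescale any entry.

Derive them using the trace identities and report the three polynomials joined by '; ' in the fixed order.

-x*y^2*z + x^2*y + y^3 + y*z^2 - 3*y - 2; -x + z; y^2 - y - 2

trace(a^2 b) = trace(a) trace(b a) - trace(b) = x*z - y
trace(a^2) = trace(a) trace(a) - trace(1) = x^2 - 2
trace(a b^2 a) = trace(b) trace(a^2 b) - trace(a^2) = x*y*z - x^2 - y^2 + 2
trace(a b a b) = trace(b a) trace(b a) - trace(1) = z^2 - 2
trace(a b^2 a b) = trace(b) trace(a b a b) - trace(a b a) = y*z^2 - x*z - y
trace(b^2 a b^-1 a) = trace(a b^2 a) trace(b) - trace(a b^2 a b) = x*y^2*z - x^2*y - y^3 - y*z^2 + x*z + 3*y
trace(a^-1 b^2 a b^-1) = trace(b^2 a b^-1) trace(a) - trace(b^2 a b^-1 a) = -x*y^2*z + x^2*y + y^3 + y*z^2 - 3*y
trace(b^2) = trace(b) trace(b) - trace(1) = y^2 - 2
assemble the triple (trace(r) - 2; trace(r a) - x; trace(r b) - y)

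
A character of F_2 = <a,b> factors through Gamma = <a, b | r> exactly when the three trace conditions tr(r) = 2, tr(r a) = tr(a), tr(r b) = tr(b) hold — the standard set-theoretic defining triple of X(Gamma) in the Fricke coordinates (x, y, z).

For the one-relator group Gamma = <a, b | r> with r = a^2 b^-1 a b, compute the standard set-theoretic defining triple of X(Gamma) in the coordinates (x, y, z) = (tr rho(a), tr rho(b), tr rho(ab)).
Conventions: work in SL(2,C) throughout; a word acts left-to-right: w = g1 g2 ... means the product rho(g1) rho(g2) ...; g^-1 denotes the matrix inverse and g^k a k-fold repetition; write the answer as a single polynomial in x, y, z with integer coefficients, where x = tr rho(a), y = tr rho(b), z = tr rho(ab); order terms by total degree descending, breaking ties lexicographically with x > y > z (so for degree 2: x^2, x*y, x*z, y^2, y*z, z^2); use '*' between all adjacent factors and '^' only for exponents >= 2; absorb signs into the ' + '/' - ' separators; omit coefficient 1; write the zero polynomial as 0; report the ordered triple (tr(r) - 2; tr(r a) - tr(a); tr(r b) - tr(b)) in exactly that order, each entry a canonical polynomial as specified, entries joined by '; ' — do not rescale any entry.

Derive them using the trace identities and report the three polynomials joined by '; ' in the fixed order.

x^2*y*z - x*y^2 - x*z^2 + x - 2; x^3*y*z - x^2*y^2 - x^2*z^2 - x*y*z + x^2 + y^2 + z^2 - x - 2; x^2*y^2*z - x^3*y - x*y^3 - x*y*z^2 + x^2*z + 3*x*y - y - z

tr(b a^2) = tr(a) * tr(b a) - tr(b) = x*z - y
tr(a b a^2) = tr(a) * tr(b a^2) - tr(b a) = x^2*z - x*y - z
tr(b a b a) = tr(a b) * tr(a b) - tr(1) = z^2 - 2
tr(b a b) = tr(b) * tr(a b) - tr(a) = y*z - x
tr(a b a^2 b) = tr(a) * tr(b a b a) - tr(b a b) = x*z^2 - y*z - x
so tr(a^2 b^-1 a b) = tr(a b a^2) * tr(b) - tr(a b a^2 b) = x^2*y*z - x*y^2 - x*z^2 + x
so tr(a b a^3) = tr(a) * tr(a b a^2) - tr(a b a) = x^3*z - x^2*y - 2*x*z + y
tr(a b a^3 b) = tr(a) * tr(a b a b a) - tr(a b a b) = x^2*z^2 - x*y*z - x^2 - z^2 + 2
so tr(a^2 b^-1 a b a) = tr(a b a^3) * tr(b) - tr(a b a^3 b) = x^3*y*z - x^2*y^2 - x^2*z^2 - x*y*z + x^2 + y^2 + z^2 - 2
tr(a^2) = tr(a) * tr(a) - tr(1)  (reduce the a square) = x^2 - 2
tr(b^2 a^2) = tr(b) * tr(a^2 b) - tr(a^2)  (reduce the b square) = x*y*z - x^2 - y^2 + 2
so tr(a b^2 a^2) = tr(a) * tr(b^2 a^2) - tr(b^2 a)  (reduce the a square) = x^2*y*z - x^3 - x*y^2 - y*z + 3*x
tr(b a b^2 a) = tr(b) * tr(a b a b) - tr(a b a)  (reduce the b square) = y*z^2 - x*z - y
tr(b a b^2) = tr(b) * tr(b a b) - tr(b a)  (reduce the b square) = y^2*z - x*y - z
reduce: tr(a b^2 a^2 b) = tr(a) * tr(b a b^2 a) - tr(b a b^2)  (reduce the a square) = x*y*z^2 - x^2*z - y^2*z + z
reduce: tr(a^2 b^-1 a b^2) = tr(a b^2 a^2) * tr(b) - tr(a b^2 a^2 b)  (eliminate b^-1) = x^2*y^2*z - x^3*y - x*y^3 - x*y*z^2 + x^2*z + 3*x*y - z
assemble the triple (tr(r) - 2; tr(r a) - x; tr(r b) - y)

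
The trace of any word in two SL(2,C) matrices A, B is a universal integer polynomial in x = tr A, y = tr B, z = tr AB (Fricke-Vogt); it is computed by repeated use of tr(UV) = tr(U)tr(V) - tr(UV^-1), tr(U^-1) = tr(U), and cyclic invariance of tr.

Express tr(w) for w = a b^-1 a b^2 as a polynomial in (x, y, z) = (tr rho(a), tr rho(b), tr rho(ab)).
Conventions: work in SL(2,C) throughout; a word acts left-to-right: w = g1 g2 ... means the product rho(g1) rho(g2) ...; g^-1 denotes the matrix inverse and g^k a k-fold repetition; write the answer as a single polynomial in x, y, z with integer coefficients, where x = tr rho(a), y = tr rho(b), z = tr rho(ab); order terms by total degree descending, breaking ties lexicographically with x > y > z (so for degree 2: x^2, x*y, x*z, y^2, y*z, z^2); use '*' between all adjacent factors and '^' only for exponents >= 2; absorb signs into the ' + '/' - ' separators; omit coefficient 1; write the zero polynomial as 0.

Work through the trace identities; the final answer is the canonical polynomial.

tr(a^2 b) = tr(a)*tr(b a) - tr(b)  (reduce the a square) = x*z - y
tr(a^2) = tr(a)*tr(a) - tr(1)  (reduce the a square) = x^2 - 2
tr(a b^2 a) = tr(b)*tr(a^2 b) - tr(a^2)  (reduce the b square) = x*y*z - x^2 - y^2 + 2
so tr(a b a b) = tr(b a)*tr(b a) - tr(1)  (split on b) = z^2 - 2
tr(a b^2 a b) = tr(b)*tr(a b a b) - tr(a b a)  (reduce the b square) = y*z^2 - x*z - y
so tr(a b^-1 a b^2) = tr(a b^2 a)*tr(b) - tr(a b^2 a b)  (eliminate b^-1) = x*y^2*z - x^2*y - y^3 - y*z^2 + x*z + 3*y

x*y^2*z - x^2*y - y^3 - y*z^2 + x*z + 3*y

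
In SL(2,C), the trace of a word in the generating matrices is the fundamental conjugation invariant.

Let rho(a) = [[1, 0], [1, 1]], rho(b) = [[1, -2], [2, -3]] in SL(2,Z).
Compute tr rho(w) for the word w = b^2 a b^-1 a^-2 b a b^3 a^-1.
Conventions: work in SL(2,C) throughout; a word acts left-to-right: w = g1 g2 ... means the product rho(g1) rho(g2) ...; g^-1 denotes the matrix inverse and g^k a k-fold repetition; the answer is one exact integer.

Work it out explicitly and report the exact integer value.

200

rho(b) = [[1, -2], [2, -3]]
... * rho(b) = [[1, -2], [2, -3]]  ->  [[-3, 4], [-4, 5]]
... * rho(a) = [[1, 0], [1, 1]]  ->  [[1, 4], [1, 5]]
... * rho(b^-1) = [[-3, 2], [-2, 1]]  ->  [[-11, 6], [-13, 7]]
... * rho(a^-1) = [[1, 0], [-1, 1]]  ->  [[-17, 6], [-20, 7]]
... * rho(a^-1) = [[1, 0], [-1, 1]]  ->  [[-23, 6], [-27, 7]]
... * rho(b) = [[1, -2], [2, -3]]  ->  [[-11, 28], [-13, 33]]
... * rho(a) = [[1, 0], [1, 1]]  ->  [[17, 28], [20, 33]]
... * rho(b) = [[1, -2], [2, -3]]  ->  [[73, -118], [86, -139]]
... * rho(b) = [[1, -2], [2, -3]]  ->  [[-163, 208], [-192, 245]]
... * rho(b) = [[1, -2], [2, -3]]  ->  [[253, -298], [298, -351]]
... * rho(a^-1) = [[1, 0], [-1, 1]]  ->  [[551, -298], [649, -351]]
tr = 551 + -351 = 200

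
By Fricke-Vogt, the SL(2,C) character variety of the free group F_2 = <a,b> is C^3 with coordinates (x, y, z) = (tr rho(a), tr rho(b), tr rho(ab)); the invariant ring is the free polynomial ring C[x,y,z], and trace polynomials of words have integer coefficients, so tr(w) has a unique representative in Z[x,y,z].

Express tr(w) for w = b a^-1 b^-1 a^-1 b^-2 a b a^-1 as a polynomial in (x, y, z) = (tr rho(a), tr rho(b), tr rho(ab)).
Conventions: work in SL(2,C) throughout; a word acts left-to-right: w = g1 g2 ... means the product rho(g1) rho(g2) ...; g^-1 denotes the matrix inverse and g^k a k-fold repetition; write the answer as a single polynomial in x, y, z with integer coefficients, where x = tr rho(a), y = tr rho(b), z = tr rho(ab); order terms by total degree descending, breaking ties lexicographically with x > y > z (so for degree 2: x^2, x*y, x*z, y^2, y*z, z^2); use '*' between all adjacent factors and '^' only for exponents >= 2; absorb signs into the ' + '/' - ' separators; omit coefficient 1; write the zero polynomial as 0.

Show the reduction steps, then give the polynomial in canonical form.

tr(b a^-1) = tr(b)*tr(a) - tr(b a) = x*y - z
tr(a b^2) = tr(b)*tr(a b) - tr(a) = y*z - x
tr(b a b^2) = tr(b)*tr(a b^2) - tr(a b) = y^2*z - x*y - z
tr(a b a b) = tr(b a)*tr(b a) - tr(1)   [split at repeated b] = z^2 - 2
tr(a b a) = tr(a)*tr(b a) - tr(b) = x*z - y
tr(b a b^2 a) = tr(b)*tr(a b a b) - tr(a b a) = y*z^2 - x*z - y
tr(b a b^2 a^-1) = tr(b a b^2)*tr(a) - tr(b a b^2 a) = x*y^2*z - x^2*y - y*z^2 + y
tr(a^-1 b a b^2 a^-1) = tr(b a b^2 a^-1)*tr(a) - tr(b a b^2) = x^2*y^2*z - x^3*y - x*y*z^2 - y^2*z + 2*x*y + z
tr(b a b^3) = tr(b)*tr(b a b^2) - tr(b a b) = y^3*z - x*y^2 - 2*y*z + x
tr(b a b^3 a) = tr(b)*tr(a b a b^2) - tr(a b a b) = y^2*z^2 - x*y*z - y^2 - z^2 + 2
tr(b a^-1 b a b^2) = tr(b a b^3)*tr(a) - tr(b a b^3 a) = x*y^3*z - x^2*y^2 - y^2*z^2 - x*y*z + x^2 + y^2 + z^2 - 2
tr(a^2) = tr(a)*tr(a) - tr(1) = x^2 - 2
tr(a b^2 a) = tr(b)*tr(a^2 b) - tr(a^2) = x*y*z - x^2 - y^2 + 2
tr(b a b^2 a b) = tr(b)*tr(a b^2 a b) - tr(a b^2 a) = y^2*z^2 - 2*x*y*z + x^2 - 2
tr(a b a b a b) = tr(b a)*tr(b a b a) - tr(b^-1 a^-1)   [split at repeated b] = z^3 - 3*z
tr(a b a b a) = tr(a)*tr(b a b a) - tr(b a b) = x*z^2 - y*z - x
tr(b a b^2 a b a) = tr(b)*tr(a b a b a b) - tr(a b a b a) = y*z^3 - x*z^2 - 2*y*z + x
tr(b a^-1 b a b^2 a) = tr(b a b^2 a b)*tr(a) - tr(b a b^2 a b a) = x*y^2*z^2 - 2*x^2*y*z - y*z^3 + x^3 + x*z^2 + 2*y*z - 3*x
tr(a^-1 b a b^2 a^-1 b) = tr(b a^-1 b a b^2)*tr(a) - tr(b a^-1 b a b^2 a) = x^2*y^3*z - x^3*y^2 - 2*x*y^2*z^2 + x^2*y*z + y*z^3 + x*y^2 - 2*y*z + x
tr(a b^2 a^-1 b^-1 a^-1 b) = tr(a^-1 b a b^2 a^-1)*tr(b) - tr(a^-1 b a b^2 a^-1 b) = x*y^2*z^2 - x^2*y*z - y^3*z - y*z^3 + x*y^2 + 3*y*z - x
tr(b^-1 a b^2 a^-1 b^-1 a^-1) = tr(a b^2 a^-1 b^-1 a^-1)*tr(b) - tr(a b^2 a^-1 b^-1 a^-1 b) = -x*y^2*z^2 + x^2*y*z + y^3*z + y*z^3 - 4*y*z + x
tr(b a^-1 b^-1 a^-1 b^-2 a b) = tr(b^-1 a b^2 a^-1 b^-1 a^-1)*tr(b) - tr(b^-1 a b^2 a^-1 b^-1 a^-1 b) = -x*y^3*z^2 + x^2*y^2*z + y^4*z + y^2*z^3 - 4*y^2*z + z
tr(a b a b a b a) = tr(a)*tr(b a b a b a) - tr(b a b a b) = x*z^3 - y*z^2 - 2*x*z + y
tr(a b a b a b a b) = tr(a b)*tr(a b a b a b) - tr(a^-1 b^-1 a^-1 b^-1)   [split at repeated a] = z^4 - 4*z^2 + 2
tr(b^-1 a b a b a b a) = tr(a b a b a b a)*tr(b) - tr(a b a b a b a b) = x*y*z^3 - y^2*z^2 - z^4 - 2*x*y*z + y^2 + 4*z^2 - 2
tr(b a b a b a^-1 b^-1 a) = tr(b^-1 a b a b a b)*tr(a) - tr(b^-1 a b a b a b a) = -x*y*z^3 + x^2*z^2 + y^2*z^2 + z^4 + x*y*z - x^2 - y^2 - 4*z^2 + 2
tr(a b a b a^-1 b^-1 a^-1 b) = tr(b a b a b a^-1 b^-1)*tr(a) - tr(b a b a b a^-1 b^-1 a) = x*y*z^3 - x^2*z^2 - y^2*z^2 - z^4 + y^2 + 4*z^2 - 2
tr(a b a b a^-1 b^-1 a^-1 b^-1) = tr(a b a b a^-1 b^-1 a^-1)*tr(b) - tr(a b a b a^-1 b^-1 a^-1 b) = -x*y*z^3 + x^2*z^2 + y^2*z^2 + z^4 - 4*z^2 + 2
tr(b a^-1 b^-1 a^-1 b^-2 a b a) = tr(a b a b a^-1 b^-1 a^-1 b^-1)*tr(b) - tr(a b a b a^-1 b^-1 a^-1) = -x*y^2*z^3 + x^2*y*z^2 + y^3*z^2 + y*z^4 - 4*y*z^2 + y
tr(b a^-1 b^-1 a^-1 b^-2 a b a^-1) = tr(b a^-1 b^-1 a^-1 b^-2 a b)*tr(a) - tr(b a^-1 b^-1 a^-1 b^-2 a b a) = -x^2*y^3*z^2 + x^3*y^2*z + x*y^4*z + 2*x*y^2*z^3 - x^2*y*z^2 - y^3*z^2 - y*z^4 - 4*x*y^2*z + 4*y*z^2 + x*z - y

-x^2*y^3*z^2 + x^3*y^2*z + x*y^4*z + 2*x*y^2*z^3 - x^2*y*z^2 - y^3*z^2 - y*z^4 - 4*x*y^2*z + 4*y*z^2 + x*z - y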